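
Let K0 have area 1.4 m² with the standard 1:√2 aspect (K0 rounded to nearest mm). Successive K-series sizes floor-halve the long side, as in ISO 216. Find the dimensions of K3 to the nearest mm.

Let K0's short side be w mm. w · w√2 = 1.4 m² = 1,400,000 mm², so w ≈ 995.0 mm and w√2 ≈ 1407.1 mm → K0 = 995 × 1407 mm.
K1: ⌊1407/2⌋ × 995 = 703 × 995 mm
K2: ⌊995/2⌋ × 703 = 497 × 703 mm
K3: ⌊703/2⌋ × 497 = 351 × 497 mm

351 × 497 mm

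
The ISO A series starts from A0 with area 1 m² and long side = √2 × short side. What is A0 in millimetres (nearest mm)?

841 × 1189 mm

Let the short side be w mm. Then the long side is w√2 and w · w√2 = 10⁶ mm².
w² = 10⁶/√2, so w = 1000 / 2^(1/4) ≈ 840.9 mm; long side = 1000 · 2^(1/4) ≈ 1189.2 mm.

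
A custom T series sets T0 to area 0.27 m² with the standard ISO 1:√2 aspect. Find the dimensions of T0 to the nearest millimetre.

Let the short side be w mm. Then w · w√2 = 0.27 m² = 270,000 mm².
w² = 270,000/√2, so w ≈ 436.9 mm; long side = w√2 ≈ 617.9 mm.

437 × 618 mm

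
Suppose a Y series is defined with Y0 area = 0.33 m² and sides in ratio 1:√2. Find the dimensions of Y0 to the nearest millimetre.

483 × 683 mm

Let the short side be w mm. Then w · w√2 = 0.33 m² = 330,000 mm².
w² = 330,000/√2, so w ≈ 483.1 mm; long side = w√2 ≈ 683.1 mm.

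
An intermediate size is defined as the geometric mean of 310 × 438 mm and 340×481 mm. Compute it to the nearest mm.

Short side: √(310 · 340) = √105400 ≈ 324.7 → 325 mm
Long side: √(438 · 481) = √210678 ≈ 459.0 → 459 mm

325 × 459 mm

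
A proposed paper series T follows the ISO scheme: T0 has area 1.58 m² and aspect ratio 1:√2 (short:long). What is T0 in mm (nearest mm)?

1057 × 1495 mm

Let the short side be w mm. Then w · w√2 = 1.58 m² = 1,580,000 mm².
w² = 1,580,000/√2, so w ≈ 1057.0 mm; long side = w√2 ≈ 1494.8 mm.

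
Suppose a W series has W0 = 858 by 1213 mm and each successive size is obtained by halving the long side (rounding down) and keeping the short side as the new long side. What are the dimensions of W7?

W1 = 606 × 858 mm (from W0 by 1 halving).
W2: ⌊858/2⌋ × 606 = 429 × 606 mm
W3: ⌊606/2⌋ × 429 = 303 × 429 mm
W4: ⌊429/2⌋ × 303 = 214 × 303 mm
W5: ⌊303/2⌋ × 214 = 151 × 214 mm
W6: ⌊214/2⌋ × 151 = 107 × 151 mm
W7: ⌊151/2⌋ × 107 = 75 × 107 mm

75 × 107 mm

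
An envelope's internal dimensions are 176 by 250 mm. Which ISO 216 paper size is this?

Aspect ratio 250/176 ≈ 1.420 — close to the ISO √2 ≈ 1.414.
In the B-series (B0 = 1000 × 1414 mm): B5 = 176 × 250 mm.

B5 (176 × 250 mm)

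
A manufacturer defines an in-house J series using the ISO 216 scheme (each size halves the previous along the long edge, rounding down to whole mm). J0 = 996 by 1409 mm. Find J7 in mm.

J1 = 704 × 996 mm (from J0 by 1 halving).
J2: ⌊996/2⌋ × 704 = 498 × 704 mm
J3: ⌊704/2⌋ × 498 = 352 × 498 mm
J4: ⌊498/2⌋ × 352 = 249 × 352 mm
J5: ⌊352/2⌋ × 249 = 176 × 249 mm
J6: ⌊249/2⌋ × 176 = 124 × 176 mm
J7: ⌊176/2⌋ × 124 = 88 × 124 mm

88 × 124 mm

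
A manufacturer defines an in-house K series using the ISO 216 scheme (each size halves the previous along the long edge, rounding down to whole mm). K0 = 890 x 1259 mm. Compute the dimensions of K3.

K1: ⌊1259/2⌋ × 890 = 629 × 890 mm
K2: ⌊890/2⌋ × 629 = 445 × 629 mm
K3: ⌊629/2⌋ × 445 = 314 × 445 mm

314 × 445 mm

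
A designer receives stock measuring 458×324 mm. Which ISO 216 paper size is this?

C3 (324 × 458 mm)

Aspect ratio 458/324 ≈ 1.414 — close to the ISO √2 ≈ 1.414.
In the C-series (envelope sizes, between A and B): C3 = 324 × 458 mm.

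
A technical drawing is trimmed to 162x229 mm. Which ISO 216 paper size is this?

C5 (162 × 229 mm)

Aspect ratio 229/162 ≈ 1.414 — close to the ISO √2 ≈ 1.414.
In the C-series (envelope sizes, between A and B): C5 = 162 × 229 mm.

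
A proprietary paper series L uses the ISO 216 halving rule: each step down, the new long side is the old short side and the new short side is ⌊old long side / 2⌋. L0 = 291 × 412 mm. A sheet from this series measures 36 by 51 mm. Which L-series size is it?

L6

L0: 291 × 412 mm
L1: 206 × 291 mm
L2: 145 × 206 mm
L3: 103 × 145 mm
L4: 72 × 103 mm
L5: 51 × 72 mm
L6: 36 × 51 mm
L7: 25 × 36 mm
→ matches L6.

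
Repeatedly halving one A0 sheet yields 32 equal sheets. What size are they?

32 = 2^5, so 5 halving steps.
A0 → A1 → … → A5 after 5 steps.

A5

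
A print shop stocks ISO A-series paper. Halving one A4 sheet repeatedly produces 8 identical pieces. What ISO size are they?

8 = 2^3, so 3 halving steps.
A4 → A5 → … → A7 after 3 steps.

A7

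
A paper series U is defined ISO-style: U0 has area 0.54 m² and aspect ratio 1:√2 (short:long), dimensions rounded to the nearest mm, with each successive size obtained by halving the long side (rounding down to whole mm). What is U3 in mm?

218 × 309 mm

Let U0's short side be w mm. w · w√2 = 0.54 m² = 540,000 mm², so w ≈ 617.9 mm and w√2 ≈ 873.9 mm → U0 = 618 × 874 mm.
U1: ⌊874/2⌋ × 618 = 437 × 618 mm
U2: ⌊618/2⌋ × 437 = 309 × 437 mm
U3: ⌊437/2⌋ × 309 = 218 × 309 mm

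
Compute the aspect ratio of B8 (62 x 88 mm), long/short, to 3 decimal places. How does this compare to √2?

88 / 62 = 1.419
ISO 216 targets √2 ≈ 1.414; the +0.005 deviation is from mm rounding.

1.419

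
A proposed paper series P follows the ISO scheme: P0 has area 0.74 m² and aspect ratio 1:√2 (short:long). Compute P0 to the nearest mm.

723 × 1023 mm

Let the short side be w mm. Then w · w√2 = 0.74 m² = 740,000 mm².
w² = 740,000/√2, so w ≈ 723.4 mm; long side = w√2 ≈ 1023.0 mm.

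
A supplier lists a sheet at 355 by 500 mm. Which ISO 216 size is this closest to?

B3 (353 × 500 mm)

Aspect ratio 500/355 ≈ 1.408 — close to the ISO √2 ≈ 1.414.
In the B-series (B0 = 1000 × 1414 mm): B3 = 353 × 500 mm.
Off by 2 mm total — nearest standard size.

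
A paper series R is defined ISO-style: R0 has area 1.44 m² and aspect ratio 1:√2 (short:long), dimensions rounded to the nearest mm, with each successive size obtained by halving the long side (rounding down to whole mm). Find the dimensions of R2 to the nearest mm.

504 × 713 mm

Let R0's short side be w mm. w · w√2 = 1.44 m² = 1,440,000 mm², so w ≈ 1009.1 mm and w√2 ≈ 1427.0 mm → R0 = 1009 × 1427 mm.
R1: ⌊1427/2⌋ × 1009 = 713 × 1009 mm
R2: ⌊1009/2⌋ × 713 = 504 × 713 mm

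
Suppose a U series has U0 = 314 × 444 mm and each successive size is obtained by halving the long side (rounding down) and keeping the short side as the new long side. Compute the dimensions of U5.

U1: ⌊444/2⌋ × 314 = 222 × 314 mm
U2: ⌊314/2⌋ × 222 = 157 × 222 mm
U3: ⌊222/2⌋ × 157 = 111 × 157 mm
U4: ⌊157/2⌋ × 111 = 78 × 111 mm
U5: ⌊111/2⌋ × 78 = 55 × 78 mm

55 × 78 mm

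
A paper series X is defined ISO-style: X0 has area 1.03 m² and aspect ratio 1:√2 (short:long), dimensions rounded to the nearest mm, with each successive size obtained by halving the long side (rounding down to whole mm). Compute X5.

Let X0's short side be w mm. w · w√2 = 1.03 m² = 1,030,000 mm², so w ≈ 853.4 mm and w√2 ≈ 1206.9 mm → X0 = 853 × 1207 mm.
X1: ⌊1207/2⌋ × 853 = 603 × 853 mm
X2: ⌊853/2⌋ × 603 = 426 × 603 mm
X3: ⌊603/2⌋ × 426 = 301 × 426 mm
X4: ⌊426/2⌋ × 301 = 213 × 301 mm
X5: ⌊301/2⌋ × 213 = 150 × 213 mm

150 × 213 mm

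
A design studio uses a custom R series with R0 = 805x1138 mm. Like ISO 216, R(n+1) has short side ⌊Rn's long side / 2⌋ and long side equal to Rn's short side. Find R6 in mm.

R1 = 569 × 805 mm (from R0 by 1 halving).
R2: ⌊805/2⌋ × 569 = 402 × 569 mm
R3: ⌊569/2⌋ × 402 = 284 × 402 mm
R4: ⌊402/2⌋ × 284 = 201 × 284 mm
R5: ⌊284/2⌋ × 201 = 142 × 201 mm
R6: ⌊201/2⌋ × 142 = 100 × 142 mm

100 × 142 mm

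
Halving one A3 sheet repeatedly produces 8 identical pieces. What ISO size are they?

A6

8 = 2^3, so 3 halving steps.
A3 → A4 → … → A6 after 3 steps.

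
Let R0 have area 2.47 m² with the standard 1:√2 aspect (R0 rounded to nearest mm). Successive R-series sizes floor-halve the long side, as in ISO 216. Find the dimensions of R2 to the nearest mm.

661 × 934 mm

Let R0's short side be w mm. w · w√2 = 2.47 m² = 2,470,000 mm², so w ≈ 1321.6 mm and w√2 ≈ 1869.0 mm → R0 = 1322 × 1869 mm.
R1: ⌊1869/2⌋ × 1322 = 934 × 1322 mm
R2: ⌊1322/2⌋ × 934 = 661 × 934 mm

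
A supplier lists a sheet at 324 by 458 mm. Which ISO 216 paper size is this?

C3 (324 × 458 mm)

Aspect ratio 458/324 ≈ 1.414 — close to the ISO √2 ≈ 1.414.
In the C-series (envelope sizes, between A and B): C3 = 324 × 458 mm.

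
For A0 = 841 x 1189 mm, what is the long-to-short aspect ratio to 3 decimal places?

1189 / 841 = 1.414
Matches √2 ≈ 1.414 — the ISO 216 defining ratio.

1.414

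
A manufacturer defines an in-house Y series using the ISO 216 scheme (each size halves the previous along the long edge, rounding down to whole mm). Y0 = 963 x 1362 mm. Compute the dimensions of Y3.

Y1: ⌊1362/2⌋ × 963 = 681 × 963 mm
Y2: ⌊963/2⌋ × 681 = 481 × 681 mm
Y3: ⌊681/2⌋ × 481 = 340 × 481 mm

340 × 481 mm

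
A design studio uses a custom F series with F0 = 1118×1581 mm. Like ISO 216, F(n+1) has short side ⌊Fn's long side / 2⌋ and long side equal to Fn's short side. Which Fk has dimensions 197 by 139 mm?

F6

F0: 1118 × 1581 mm
F1: 790 × 1118 mm
F2: 559 × 790 mm
F3: 395 × 559 mm
F4: 279 × 395 mm
F5: 197 × 279 mm
F6: 139 × 197 mm
F7: 98 × 139 mm
→ matches F6.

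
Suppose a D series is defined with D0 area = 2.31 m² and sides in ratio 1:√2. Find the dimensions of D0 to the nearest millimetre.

1278 × 1807 mm

Let the short side be w mm. Then w · w√2 = 2.31 m² = 2,310,000 mm².
w² = 2,310,000/√2, so w ≈ 1278.1 mm; long side = w√2 ≈ 1807.4 mm.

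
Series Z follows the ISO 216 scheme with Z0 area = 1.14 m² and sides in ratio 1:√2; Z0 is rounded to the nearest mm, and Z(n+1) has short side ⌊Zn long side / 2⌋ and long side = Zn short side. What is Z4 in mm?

224 × 317 mm

Let Z0's short side be w mm. w · w√2 = 1.14 m² = 1,140,000 mm², so w ≈ 897.8 mm and w√2 ≈ 1269.7 mm → Z0 = 898 × 1270 mm.
Z1: ⌊1270/2⌋ × 898 = 635 × 898 mm
Z2: ⌊898/2⌋ × 635 = 449 × 635 mm
Z3: ⌊635/2⌋ × 449 = 317 × 449 mm
Z4: ⌊449/2⌋ × 317 = 224 × 317 mm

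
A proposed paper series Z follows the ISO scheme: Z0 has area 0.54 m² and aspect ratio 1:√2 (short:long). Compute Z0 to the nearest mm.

Let the short side be w mm. Then w · w√2 = 0.54 m² = 540,000 mm².
w² = 540,000/√2, so w ≈ 617.9 mm; long side = w√2 ≈ 873.9 mm.

618 × 874 mm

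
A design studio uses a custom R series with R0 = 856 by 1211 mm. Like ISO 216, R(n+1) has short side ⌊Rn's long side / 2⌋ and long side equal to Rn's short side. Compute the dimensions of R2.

428 × 605 mm

R1: ⌊1211/2⌋ × 856 = 605 × 856 mm
R2: ⌊856/2⌋ × 605 = 428 × 605 mm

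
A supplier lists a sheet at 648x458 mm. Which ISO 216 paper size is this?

C2 (458 × 648 mm)

Aspect ratio 648/458 ≈ 1.415 — close to the ISO √2 ≈ 1.414.
In the C-series (envelope sizes, between A and B): C2 = 458 × 648 mm.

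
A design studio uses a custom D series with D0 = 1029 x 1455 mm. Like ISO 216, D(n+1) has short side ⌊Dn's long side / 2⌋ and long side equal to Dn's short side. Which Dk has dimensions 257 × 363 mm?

D0: 1029 × 1455 mm
D1: 727 × 1029 mm
D2: 514 × 727 mm
D3: 363 × 514 mm
D4: 257 × 363 mm
D5: 181 × 257 mm
→ matches D4.

D4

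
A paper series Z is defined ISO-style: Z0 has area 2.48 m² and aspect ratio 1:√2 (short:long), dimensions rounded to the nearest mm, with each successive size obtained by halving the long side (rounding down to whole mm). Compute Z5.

234 × 331 mm

Let Z0's short side be w mm. w · w√2 = 2.48 m² = 2,480,000 mm², so w ≈ 1324.2 mm and w√2 ≈ 1872.8 mm → Z0 = 1324 × 1873 mm.
Z1: ⌊1873/2⌋ × 1324 = 936 × 1324 mm
Z2: ⌊1324/2⌋ × 936 = 662 × 936 mm
Z3: ⌊936/2⌋ × 662 = 468 × 662 mm
Z4: ⌊662/2⌋ × 468 = 331 × 468 mm
Z5: ⌊468/2⌋ × 331 = 234 × 331 mm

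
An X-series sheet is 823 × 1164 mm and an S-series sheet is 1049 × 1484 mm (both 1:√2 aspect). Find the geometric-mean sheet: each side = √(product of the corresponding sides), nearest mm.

929 × 1314 mm

Short side: √(823 · 1049) = √863327 ≈ 929.2 → 929 mm
Long side: √(1164 · 1484) = √1727376 ≈ 1314.3 → 1314 mm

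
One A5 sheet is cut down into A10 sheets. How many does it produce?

32

A5 = 148 × 210 mm; A10 = 26 × 37 mm.
Each halving step doubles the count; 5 steps from A5 to A10.
2^5 = 32.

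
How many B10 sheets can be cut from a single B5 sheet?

32

Each ISO step halves the sheet: 1 × B5 → 2 × B6 → 4 × B7 → 8 × B8 → …
From B5 to B10 is 5 halving steps: 2^5 = 32.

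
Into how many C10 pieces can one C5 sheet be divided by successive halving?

Each ISO step halves the sheet: 1 × C5 → 2 × C6 → 4 × C7 → 8 × C8 → …
From C5 to C10 is 5 halving steps: 2^5 = 32.

32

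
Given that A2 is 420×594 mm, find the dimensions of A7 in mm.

A3: ⌊594/2⌋ × 420 = 297 × 420 mm
A4: ⌊420/2⌋ × 297 = 210 × 297 mm
A5: ⌊297/2⌋ × 210 = 148 × 210 mm
A6: ⌊210/2⌋ × 148 = 105 × 148 mm
A7: ⌊148/2⌋ × 105 = 74 × 105 mm

74 × 105 mm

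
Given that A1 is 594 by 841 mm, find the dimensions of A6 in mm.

A2: ⌊841/2⌋ × 594 = 420 × 594 mm
A3: ⌊594/2⌋ × 420 = 297 × 420 mm
A4: ⌊420/2⌋ × 297 = 210 × 297 mm
A5: ⌊297/2⌋ × 210 = 148 × 210 mm
A6: ⌊210/2⌋ × 148 = 105 × 148 mm

105 × 148 mm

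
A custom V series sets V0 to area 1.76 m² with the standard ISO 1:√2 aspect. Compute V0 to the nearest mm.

Let the short side be w mm. Then w · w√2 = 1.76 m² = 1,760,000 mm².
w² = 1,760,000/√2, so w ≈ 1115.6 mm; long side = w√2 ≈ 1577.7 mm.

1116 × 1578 mm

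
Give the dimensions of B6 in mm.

B0 = 1000 × 1414 mm (B0 has a 1000 mm short side, aspect 1:√2).
B1: ⌊1414/2⌋ × 1000 = 707 × 1000 mm
B2: ⌊1000/2⌋ × 707 = 500 × 707 mm
B3: ⌊707/2⌋ × 500 = 353 × 500 mm
B4: ⌊500/2⌋ × 353 = 250 × 353 mm
B5: ⌊353/2⌋ × 250 = 176 × 250 mm
B6: ⌊250/2⌋ × 176 = 125 × 176 mm

125 × 176 mm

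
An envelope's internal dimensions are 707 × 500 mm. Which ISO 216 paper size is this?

B2 (500 × 707 mm)

Aspect ratio 707/500 ≈ 1.414 — close to the ISO √2 ≈ 1.414.
In the B-series (B0 = 1000 × 1414 mm): B2 = 500 × 707 mm.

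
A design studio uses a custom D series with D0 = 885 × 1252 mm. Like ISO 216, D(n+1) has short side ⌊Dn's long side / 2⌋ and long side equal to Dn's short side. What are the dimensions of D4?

221 × 313 mm

D1: ⌊1252/2⌋ × 885 = 626 × 885 mm
D2: ⌊885/2⌋ × 626 = 442 × 626 mm
D3: ⌊626/2⌋ × 442 = 313 × 442 mm
D4: ⌊442/2⌋ × 313 = 221 × 313 mm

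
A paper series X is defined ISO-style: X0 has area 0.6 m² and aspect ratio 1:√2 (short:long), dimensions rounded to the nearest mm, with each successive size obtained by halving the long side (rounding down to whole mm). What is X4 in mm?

Let X0's short side be w mm. w · w√2 = 0.6 m² = 600,000 mm², so w ≈ 651.4 mm and w√2 ≈ 921.2 mm → X0 = 651 × 921 mm.
X1: ⌊921/2⌋ × 651 = 460 × 651 mm
X2: ⌊651/2⌋ × 460 = 325 × 460 mm
X3: ⌊460/2⌋ × 325 = 230 × 325 mm
X4: ⌊325/2⌋ × 230 = 162 × 230 mm

162 × 230 mm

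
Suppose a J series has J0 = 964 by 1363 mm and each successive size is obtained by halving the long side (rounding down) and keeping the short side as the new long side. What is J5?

170 × 241 mm

J1: ⌊1363/2⌋ × 964 = 681 × 964 mm
J2: ⌊964/2⌋ × 681 = 482 × 681 mm
J3: ⌊681/2⌋ × 482 = 340 × 482 mm
J4: ⌊482/2⌋ × 340 = 241 × 340 mm
J5: ⌊340/2⌋ × 241 = 170 × 241 mm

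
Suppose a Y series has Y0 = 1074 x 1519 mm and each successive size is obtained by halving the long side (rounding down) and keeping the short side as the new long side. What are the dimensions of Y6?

Y1: ⌊1519/2⌋ × 1074 = 759 × 1074 mm
Y2: ⌊1074/2⌋ × 759 = 537 × 759 mm
Y3: ⌊759/2⌋ × 537 = 379 × 537 mm
Y4: ⌊537/2⌋ × 379 = 268 × 379 mm
Y5: ⌊379/2⌋ × 268 = 189 × 268 mm
Y6: ⌊268/2⌋ × 189 = 134 × 189 mm

134 × 189 mm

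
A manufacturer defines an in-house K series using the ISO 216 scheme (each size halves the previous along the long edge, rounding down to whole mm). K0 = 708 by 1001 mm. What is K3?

250 × 354 mm

K1 = 500 × 708 mm (from K0 by 1 halving).
K2: ⌊708/2⌋ × 500 = 354 × 500 mm
K3: ⌊500/2⌋ × 354 = 250 × 354 mm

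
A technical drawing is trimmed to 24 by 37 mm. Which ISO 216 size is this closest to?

A10 (26 × 37 mm)

Aspect ratio 37/24 ≈ 1.542 (ISO target is √2 ≈ 1.414).
In the A-series (A0 area = 1 m²): A10 = 26 × 37 mm.
Off by 2 mm total — nearest standard size.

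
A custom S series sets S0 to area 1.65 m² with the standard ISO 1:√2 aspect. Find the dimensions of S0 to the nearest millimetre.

Let the short side be w mm. Then w · w√2 = 1.65 m² = 1,650,000 mm².
w² = 1,650,000/√2, so w ≈ 1080.2 mm; long side = w√2 ≈ 1527.6 mm.

1080 × 1528 mm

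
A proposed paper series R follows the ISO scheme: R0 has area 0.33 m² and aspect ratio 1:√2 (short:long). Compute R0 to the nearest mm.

483 × 683 mm

Let the short side be w mm. Then w · w√2 = 0.33 m² = 330,000 mm².
w² = 330,000/√2, so w ≈ 483.1 mm; long side = w√2 ≈ 683.1 mm.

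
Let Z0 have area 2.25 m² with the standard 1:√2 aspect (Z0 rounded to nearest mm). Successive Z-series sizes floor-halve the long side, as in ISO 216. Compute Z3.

446 × 630 mm

Let Z0's short side be w mm. w · w√2 = 2.25 m² = 2,250,000 mm², so w ≈ 1261.3 mm and w√2 ≈ 1783.8 mm → Z0 = 1261 × 1784 mm.
Z1: ⌊1784/2⌋ × 1261 = 892 × 1261 mm
Z2: ⌊1261/2⌋ × 892 = 630 × 892 mm
Z3: ⌊892/2⌋ × 630 = 446 × 630 mm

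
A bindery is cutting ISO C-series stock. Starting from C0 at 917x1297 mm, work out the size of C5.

C1: ⌊1297/2⌋ × 917 = 648 × 917 mm
C2: ⌊917/2⌋ × 648 = 458 × 648 mm
C3: ⌊648/2⌋ × 458 = 324 × 458 mm
C4: ⌊458/2⌋ × 324 = 229 × 324 mm
C5: ⌊324/2⌋ × 229 = 162 × 229 mm

162 × 229 mm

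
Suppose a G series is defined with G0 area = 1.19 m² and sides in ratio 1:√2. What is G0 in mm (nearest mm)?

917 × 1297 mm

Let the short side be w mm. Then w · w√2 = 1.19 m² = 1,190,000 mm².
w² = 1,190,000/√2, so w ≈ 917.3 mm; long side = w√2 ≈ 1297.3 mm.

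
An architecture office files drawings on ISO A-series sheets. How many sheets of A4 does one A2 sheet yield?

4

Each ISO step halves the sheet: 1 × A2 → 2 × A3 → 4 × A4
From A2 to A4 is 2 halving steps: 2^2 = 4.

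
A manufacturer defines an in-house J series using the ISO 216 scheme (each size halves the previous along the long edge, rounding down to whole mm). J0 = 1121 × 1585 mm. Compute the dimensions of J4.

J1: ⌊1585/2⌋ × 1121 = 792 × 1121 mm
J2: ⌊1121/2⌋ × 792 = 560 × 792 mm
J3: ⌊792/2⌋ × 560 = 396 × 560 mm
J4: ⌊560/2⌋ × 396 = 280 × 396 mm

280 × 396 mm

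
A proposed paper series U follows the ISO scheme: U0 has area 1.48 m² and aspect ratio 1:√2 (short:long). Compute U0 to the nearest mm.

Let the short side be w mm. Then w · w√2 = 1.48 m² = 1,480,000 mm².
w² = 1,480,000/√2, so w ≈ 1023.0 mm; long side = w√2 ≈ 1446.7 mm.

1023 × 1447 mm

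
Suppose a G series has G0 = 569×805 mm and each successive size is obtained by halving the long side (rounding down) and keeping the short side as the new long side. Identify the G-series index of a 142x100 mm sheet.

G5

G0: 569 × 805 mm
G1: 402 × 569 mm
G2: 284 × 402 mm
G3: 201 × 284 mm
G4: 142 × 201 mm
G5: 100 × 142 mm
G6: 71 × 100 mm
→ matches G5.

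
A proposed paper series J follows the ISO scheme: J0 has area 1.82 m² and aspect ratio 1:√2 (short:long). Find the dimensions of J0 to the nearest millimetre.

1134 × 1604 mm

Let the short side be w mm. Then w · w√2 = 1.82 m² = 1,820,000 mm².
w² = 1,820,000/√2, so w ≈ 1134.4 mm; long side = w√2 ≈ 1604.3 mm.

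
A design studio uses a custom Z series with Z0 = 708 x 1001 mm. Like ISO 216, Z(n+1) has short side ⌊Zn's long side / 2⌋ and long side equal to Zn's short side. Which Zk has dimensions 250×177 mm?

Z4

Z0: 708 × 1001 mm
Z1: 500 × 708 mm
Z2: 354 × 500 mm
Z3: 250 × 354 mm
Z4: 177 × 250 mm
Z5: 125 × 177 mm
→ matches Z4.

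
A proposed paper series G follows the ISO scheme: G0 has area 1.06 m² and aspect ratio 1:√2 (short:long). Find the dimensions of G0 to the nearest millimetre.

Let the short side be w mm. Then w · w√2 = 1.06 m² = 1,060,000 mm².
w² = 1,060,000/√2, so w ≈ 865.8 mm; long side = w√2 ≈ 1224.4 mm.

866 × 1224 mm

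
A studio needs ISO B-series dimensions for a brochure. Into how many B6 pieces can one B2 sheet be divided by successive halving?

16

Each ISO step halves the sheet: 1 × B2 → 2 × B3 → 4 × B4 → 8 × B5 → …
From B2 to B6 is 4 halving steps: 2^4 = 16.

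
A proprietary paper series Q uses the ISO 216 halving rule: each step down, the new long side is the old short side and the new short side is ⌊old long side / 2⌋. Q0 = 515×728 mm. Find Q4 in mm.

128 × 182 mm

Q1 = 364 × 515 mm (from Q0 by 1 halving).
Q2: ⌊515/2⌋ × 364 = 257 × 364 mm
Q3: ⌊364/2⌋ × 257 = 182 × 257 mm
Q4: ⌊257/2⌋ × 182 = 128 × 182 mm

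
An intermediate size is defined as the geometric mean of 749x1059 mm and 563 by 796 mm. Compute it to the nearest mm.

Short side: √(749 · 563) = √421687 ≈ 649.4 → 649 mm
Long side: √(1059 · 796) = √842964 ≈ 918.1 → 918 mm

649 × 918 mm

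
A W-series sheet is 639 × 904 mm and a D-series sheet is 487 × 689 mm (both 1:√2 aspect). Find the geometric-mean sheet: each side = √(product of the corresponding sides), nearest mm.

Short side: √(639 · 487) = √311193 ≈ 557.8 → 558 mm
Long side: √(904 · 689) = √622856 ≈ 789.2 → 789 mm

558 × 789 mm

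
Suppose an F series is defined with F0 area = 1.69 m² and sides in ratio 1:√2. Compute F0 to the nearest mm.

Let the short side be w mm. Then w · w√2 = 1.69 m² = 1,690,000 mm².
w² = 1,690,000/√2, so w ≈ 1093.2 mm; long side = w√2 ≈ 1546.0 mm.

1093 × 1546 mm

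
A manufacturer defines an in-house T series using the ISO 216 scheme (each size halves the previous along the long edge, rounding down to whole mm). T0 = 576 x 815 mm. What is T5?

101 × 144 mm

T1 = 407 × 576 mm (from T0 by 1 halving).
T2: ⌊576/2⌋ × 407 = 288 × 407 mm
T3: ⌊407/2⌋ × 288 = 203 × 288 mm
T4: ⌊288/2⌋ × 203 = 144 × 203 mm
T5: ⌊203/2⌋ × 144 = 101 × 144 mm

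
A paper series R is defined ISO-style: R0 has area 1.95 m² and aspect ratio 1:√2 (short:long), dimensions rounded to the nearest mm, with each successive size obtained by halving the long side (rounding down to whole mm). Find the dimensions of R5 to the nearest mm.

207 × 293 mm

Let R0's short side be w mm. w · w√2 = 1.95 m² = 1,950,000 mm², so w ≈ 1174.2 mm and w√2 ≈ 1660.6 mm → R0 = 1174 × 1661 mm.
R1: ⌊1661/2⌋ × 1174 = 830 × 1174 mm
R2: ⌊1174/2⌋ × 830 = 587 × 830 mm
R3: ⌊830/2⌋ × 587 = 415 × 587 mm
R4: ⌊587/2⌋ × 415 = 293 × 415 mm
R5: ⌊415/2⌋ × 293 = 207 × 293 mm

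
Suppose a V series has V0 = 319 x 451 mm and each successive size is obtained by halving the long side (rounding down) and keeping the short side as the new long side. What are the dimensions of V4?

V1 = 225 × 319 mm (from V0 by 1 halving).
V2: ⌊319/2⌋ × 225 = 159 × 225 mm
V3: ⌊225/2⌋ × 159 = 112 × 159 mm
V4: ⌊159/2⌋ × 112 = 79 × 112 mm

79 × 112 mm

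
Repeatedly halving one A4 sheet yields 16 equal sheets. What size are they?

A8

16 = 2^4, so 4 halving steps.
A4 → A5 → … → A8 after 4 steps.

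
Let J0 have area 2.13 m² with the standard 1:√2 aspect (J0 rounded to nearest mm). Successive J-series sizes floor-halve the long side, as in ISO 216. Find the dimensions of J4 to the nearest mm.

306 × 434 mm

Let J0's short side be w mm. w · w√2 = 2.13 m² = 2,130,000 mm², so w ≈ 1227.2 mm and w√2 ≈ 1735.6 mm → J0 = 1227 × 1736 mm.
J1: ⌊1736/2⌋ × 1227 = 868 × 1227 mm
J2: ⌊1227/2⌋ × 868 = 613 × 868 mm
J3: ⌊868/2⌋ × 613 = 434 × 613 mm
J4: ⌊613/2⌋ × 434 = 306 × 434 mm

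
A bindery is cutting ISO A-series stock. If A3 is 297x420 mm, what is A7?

A4: ⌊420/2⌋ × 297 = 210 × 297 mm
A5: ⌊297/2⌋ × 210 = 148 × 210 mm
A6: ⌊210/2⌋ × 148 = 105 × 148 mm
A7: ⌊148/2⌋ × 105 = 74 × 105 mm

74 × 105 mm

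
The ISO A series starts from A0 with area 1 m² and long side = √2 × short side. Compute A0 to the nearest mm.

841 × 1189 mm

Let the short side be w mm. Then the long side is w√2 and w · w√2 = 10⁶ mm².
w² = 10⁶/√2, so w = 1000 / 2^(1/4) ≈ 840.9 mm; long side = 1000 · 2^(1/4) ≈ 1189.2 mm.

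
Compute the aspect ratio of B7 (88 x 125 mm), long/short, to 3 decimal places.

1.420

125 / 88 = 1.420
ISO 216 targets √2 ≈ 1.414; the +0.006 deviation is from mm rounding.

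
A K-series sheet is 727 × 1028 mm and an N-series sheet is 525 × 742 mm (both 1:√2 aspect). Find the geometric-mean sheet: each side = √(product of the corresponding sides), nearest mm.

618 × 873 mm

Short side: √(727 · 525) = √381675 ≈ 617.8 → 618 mm
Long side: √(1028 · 742) = √762776 ≈ 873.4 → 873 mm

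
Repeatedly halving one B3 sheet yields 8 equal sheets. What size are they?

B6

8 = 2^3, so 3 halving steps.
B3 → B4 → … → B6 after 3 steps.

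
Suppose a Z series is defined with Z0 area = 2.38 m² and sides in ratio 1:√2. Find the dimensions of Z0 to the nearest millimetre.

Let the short side be w mm. Then w · w√2 = 2.38 m² = 2,380,000 mm².
w² = 2,380,000/√2, so w ≈ 1297.3 mm; long side = w√2 ≈ 1834.6 mm.

1297 × 1835 mm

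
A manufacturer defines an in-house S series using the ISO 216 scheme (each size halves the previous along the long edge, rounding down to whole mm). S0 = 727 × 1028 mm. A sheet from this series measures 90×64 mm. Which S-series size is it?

S0: 727 × 1028 mm
S1: 514 × 727 mm
S2: 363 × 514 mm
S3: 257 × 363 mm
S4: 181 × 257 mm
S5: 128 × 181 mm
S6: 90 × 128 mm
S7: 64 × 90 mm
S8: 45 × 64 mm
→ matches S7.

S7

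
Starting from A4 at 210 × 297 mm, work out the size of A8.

52 × 74 mm

A5: ⌊297/2⌋ × 210 = 148 × 210 mm
A6: ⌊210/2⌋ × 148 = 105 × 148 mm
A7: ⌊148/2⌋ × 105 = 74 × 105 mm
A8: ⌊105/2⌋ × 74 = 52 × 74 mm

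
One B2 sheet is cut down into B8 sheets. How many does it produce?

Each ISO step halves the sheet: 1 × B2 → 2 × B3 → 4 × B4 → 8 × B5 → …
From B2 to B8 is 6 halving steps: 2^6 = 64.

64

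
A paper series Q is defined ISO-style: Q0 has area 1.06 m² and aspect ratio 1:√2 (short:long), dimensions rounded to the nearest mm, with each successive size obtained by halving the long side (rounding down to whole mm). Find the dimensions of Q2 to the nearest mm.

Let Q0's short side be w mm. w · w√2 = 1.06 m² = 1,060,000 mm², so w ≈ 865.8 mm and w√2 ≈ 1224.4 mm → Q0 = 866 × 1224 mm.
Q1: ⌊1224/2⌋ × 866 = 612 × 866 mm
Q2: ⌊866/2⌋ × 612 = 433 × 612 mm

433 × 612 mm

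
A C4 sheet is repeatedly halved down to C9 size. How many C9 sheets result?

C4 = 229 × 324 mm; C9 = 40 × 57 mm.
Each halving step doubles the count; 5 steps from C4 to C9.
2^5 = 32.

32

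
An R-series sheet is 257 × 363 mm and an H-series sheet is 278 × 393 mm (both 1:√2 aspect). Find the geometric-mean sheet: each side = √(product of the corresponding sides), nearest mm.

267 × 378 mm

Short side: √(257 · 278) = √71446 ≈ 267.3 → 267 mm
Long side: √(363 · 393) = √142659 ≈ 377.7 → 378 mm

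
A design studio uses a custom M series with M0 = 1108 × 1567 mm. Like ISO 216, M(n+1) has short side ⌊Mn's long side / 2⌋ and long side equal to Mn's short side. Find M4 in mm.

277 × 391 mm

M1: ⌊1567/2⌋ × 1108 = 783 × 1108 mm
M2: ⌊1108/2⌋ × 783 = 554 × 783 mm
M3: ⌊783/2⌋ × 554 = 391 × 554 mm
M4: ⌊554/2⌋ × 391 = 277 × 391 mm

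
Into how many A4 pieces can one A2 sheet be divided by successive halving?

Each ISO step halves the sheet: 1 × A2 → 2 × A3 → 4 × A4
From A2 to A4 is 2 halving steps: 2^2 = 4.

4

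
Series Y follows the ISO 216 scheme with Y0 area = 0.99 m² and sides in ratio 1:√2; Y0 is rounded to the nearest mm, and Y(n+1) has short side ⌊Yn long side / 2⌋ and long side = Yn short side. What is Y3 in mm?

295 × 418 mm

Let Y0's short side be w mm. w · w√2 = 0.99 m² = 990,000 mm², so w ≈ 836.7 mm and w√2 ≈ 1183.2 mm → Y0 = 837 × 1183 mm.
Y1: ⌊1183/2⌋ × 837 = 591 × 837 mm
Y2: ⌊837/2⌋ × 591 = 418 × 591 mm
Y3: ⌊591/2⌋ × 418 = 295 × 418 mm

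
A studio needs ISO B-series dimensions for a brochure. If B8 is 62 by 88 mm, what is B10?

B9: ⌊88/2⌋ × 62 = 44 × 62 mm
B10: ⌊62/2⌋ × 44 = 31 × 44 mm

31 × 44 mm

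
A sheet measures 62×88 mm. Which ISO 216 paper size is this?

B8 (62 × 88 mm)

Aspect ratio 88/62 ≈ 1.419 — close to the ISO √2 ≈ 1.414.
In the B-series (B0 = 1000 × 1414 mm): B8 = 62 × 88 mm.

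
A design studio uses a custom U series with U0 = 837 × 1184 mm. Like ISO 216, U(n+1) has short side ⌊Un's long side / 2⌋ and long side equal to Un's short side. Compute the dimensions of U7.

U1 = 592 × 837 mm (from U0 by 1 halving).
U2: ⌊837/2⌋ × 592 = 418 × 592 mm
U3: ⌊592/2⌋ × 418 = 296 × 418 mm
U4: ⌊418/2⌋ × 296 = 209 × 296 mm
U5: ⌊296/2⌋ × 209 = 148 × 209 mm
U6: ⌊209/2⌋ × 148 = 104 × 148 mm
U7: ⌊148/2⌋ × 104 = 74 × 104 mm

74 × 104 mm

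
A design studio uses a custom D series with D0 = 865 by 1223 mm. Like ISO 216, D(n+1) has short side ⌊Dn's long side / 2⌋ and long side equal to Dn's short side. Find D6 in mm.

108 × 152 mm

D1: ⌊1223/2⌋ × 865 = 611 × 865 mm
D2: ⌊865/2⌋ × 611 = 432 × 611 mm
D3: ⌊611/2⌋ × 432 = 305 × 432 mm
D4: ⌊432/2⌋ × 305 = 216 × 305 mm
D5: ⌊305/2⌋ × 216 = 152 × 216 mm
D6: ⌊216/2⌋ × 152 = 108 × 152 mm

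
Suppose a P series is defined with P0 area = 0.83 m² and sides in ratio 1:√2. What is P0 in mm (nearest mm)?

Let the short side be w mm. Then w · w√2 = 0.83 m² = 830,000 mm².
w² = 830,000/√2, so w ≈ 766.1 mm; long side = w√2 ≈ 1083.4 mm.

766 × 1083 mm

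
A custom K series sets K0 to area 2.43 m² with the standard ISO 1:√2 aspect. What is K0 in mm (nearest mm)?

1311 × 1854 mm

Let the short side be w mm. Then w · w√2 = 2.43 m² = 2,430,000 mm².
w² = 2,430,000/√2, so w ≈ 1310.8 mm; long side = w√2 ≈ 1853.8 mm.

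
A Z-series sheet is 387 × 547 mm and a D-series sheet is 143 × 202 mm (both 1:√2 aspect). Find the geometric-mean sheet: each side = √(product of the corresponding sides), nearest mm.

235 × 332 mm

Short side: √(387 · 143) = √55341 ≈ 235.2 → 235 mm
Long side: √(547 · 202) = √110494 ≈ 332.4 → 332 mm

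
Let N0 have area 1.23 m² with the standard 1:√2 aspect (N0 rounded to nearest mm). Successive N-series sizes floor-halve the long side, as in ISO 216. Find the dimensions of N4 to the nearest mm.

233 × 329 mm

Let N0's short side be w mm. w · w√2 = 1.23 m² = 1,230,000 mm², so w ≈ 932.6 mm and w√2 ≈ 1318.9 mm → N0 = 933 × 1319 mm.
N1: ⌊1319/2⌋ × 933 = 659 × 933 mm
N2: ⌊933/2⌋ × 659 = 466 × 659 mm
N3: ⌊659/2⌋ × 466 = 329 × 466 mm
N4: ⌊466/2⌋ × 329 = 233 × 329 mm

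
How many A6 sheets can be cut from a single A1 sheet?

Each ISO step halves the sheet: 1 × A1 → 2 × A2 → 4 × A3 → 8 × A4 → …
From A1 to A6 is 5 halving steps: 2^5 = 32.

32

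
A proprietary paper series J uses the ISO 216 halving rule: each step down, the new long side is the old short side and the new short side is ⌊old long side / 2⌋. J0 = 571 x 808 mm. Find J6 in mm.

71 × 101 mm

J1: ⌊808/2⌋ × 571 = 404 × 571 mm
J2: ⌊571/2⌋ × 404 = 285 × 404 mm
J3: ⌊404/2⌋ × 285 = 202 × 285 mm
J4: ⌊285/2⌋ × 202 = 142 × 202 mm
J5: ⌊202/2⌋ × 142 = 101 × 142 mm
J6: ⌊142/2⌋ × 101 = 71 × 101 mm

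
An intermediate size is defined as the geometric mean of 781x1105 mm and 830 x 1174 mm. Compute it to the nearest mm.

Short side: √(781 · 830) = √648230 ≈ 805.1 → 805 mm
Long side: √(1105 · 1174) = √1297270 ≈ 1139.0 → 1139 mm

805 × 1139 mm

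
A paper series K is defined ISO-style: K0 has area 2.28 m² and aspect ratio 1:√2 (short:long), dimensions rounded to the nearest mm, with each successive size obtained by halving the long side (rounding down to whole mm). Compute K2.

635 × 898 mm

Let K0's short side be w mm. w · w√2 = 2.28 m² = 2,280,000 mm², so w ≈ 1269.7 mm and w√2 ≈ 1795.7 mm → K0 = 1270 × 1796 mm.
K1: ⌊1796/2⌋ × 1270 = 898 × 1270 mm
K2: ⌊1270/2⌋ × 898 = 635 × 898 mm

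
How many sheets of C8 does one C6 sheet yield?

C6 = 114 × 162 mm; C8 = 57 × 81 mm.
Each halving step doubles the count; 2 steps from C6 to C8.
2^2 = 4.

4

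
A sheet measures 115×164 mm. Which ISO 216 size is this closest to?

C6 (114 × 162 mm)

Aspect ratio 164/115 ≈ 1.426 — close to the ISO √2 ≈ 1.414.
In the C-series (envelope sizes, between A and B): C6 = 114 × 162 mm.
Off by 3 mm total — nearest standard size.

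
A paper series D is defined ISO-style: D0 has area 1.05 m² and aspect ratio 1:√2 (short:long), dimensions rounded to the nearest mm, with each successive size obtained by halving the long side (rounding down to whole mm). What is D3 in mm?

304 × 431 mm

Let D0's short side be w mm. w · w√2 = 1.05 m² = 1,050,000 mm², so w ≈ 861.7 mm and w√2 ≈ 1218.6 mm → D0 = 862 × 1219 mm.
D1: ⌊1219/2⌋ × 862 = 609 × 862 mm
D2: ⌊862/2⌋ × 609 = 431 × 609 mm
D3: ⌊609/2⌋ × 431 = 304 × 431 mm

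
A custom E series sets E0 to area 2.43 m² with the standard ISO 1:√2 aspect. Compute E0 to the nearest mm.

1311 × 1854 mm

Let the short side be w mm. Then w · w√2 = 2.43 m² = 2,430,000 mm².
w² = 2,430,000/√2, so w ≈ 1310.8 mm; long side = w√2 ≈ 1853.8 mm.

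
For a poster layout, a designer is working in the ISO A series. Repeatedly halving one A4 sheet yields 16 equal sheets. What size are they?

A8

16 = 2^4, so 4 halving steps.
A4 → A5 → … → A8 after 4 steps.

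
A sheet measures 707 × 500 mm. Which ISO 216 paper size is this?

B2 (500 × 707 mm)

Aspect ratio 707/500 ≈ 1.414 — close to the ISO √2 ≈ 1.414.
In the B-series (B0 = 1000 × 1414 mm): B2 = 500 × 707 mm.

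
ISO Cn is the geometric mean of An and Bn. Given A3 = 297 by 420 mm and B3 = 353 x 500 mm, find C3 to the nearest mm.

Short side: √(297 · 353) = √104841 ≈ 323.8 → 324 mm
Long side: √(420 · 500) = √210000 ≈ 458.3 → 458 mm

324 × 458 mm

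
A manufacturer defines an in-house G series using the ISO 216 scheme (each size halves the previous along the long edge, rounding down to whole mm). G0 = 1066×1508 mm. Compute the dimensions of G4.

G1 = 754 × 1066 mm (from G0 by 1 halving).
G2: ⌊1066/2⌋ × 754 = 533 × 754 mm
G3: ⌊754/2⌋ × 533 = 377 × 533 mm
G4: ⌊533/2⌋ × 377 = 266 × 377 mm

266 × 377 mm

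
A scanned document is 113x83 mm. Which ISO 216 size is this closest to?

Aspect ratio 113/83 ≈ 1.361 (ISO target is √2 ≈ 1.414).
In the C-series (envelope sizes, between A and B): C7 = 81 × 114 mm.
Off by 3 mm total — nearest standard size.

C7 (81 × 114 mm)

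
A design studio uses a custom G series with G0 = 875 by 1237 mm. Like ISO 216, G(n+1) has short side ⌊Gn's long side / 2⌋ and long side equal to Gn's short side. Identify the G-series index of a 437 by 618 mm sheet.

G0: 875 × 1237 mm
G1: 618 × 875 mm
G2: 437 × 618 mm
G3: 309 × 437 mm
→ matches G2.

G2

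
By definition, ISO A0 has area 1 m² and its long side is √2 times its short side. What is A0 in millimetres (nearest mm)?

841 × 1189 mm

Let the short side be w mm. Then the long side is w√2 and w · w√2 = 10⁶ mm².
w² = 10⁶/√2, so w = 1000 / 2^(1/4) ≈ 840.9 mm; long side = 1000 · 2^(1/4) ≈ 1189.2 mm.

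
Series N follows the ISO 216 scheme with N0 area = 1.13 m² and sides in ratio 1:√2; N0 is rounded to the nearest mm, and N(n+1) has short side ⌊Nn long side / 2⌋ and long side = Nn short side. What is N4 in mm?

223 × 316 mm

Let N0's short side be w mm. w · w√2 = 1.13 m² = 1,130,000 mm², so w ≈ 893.9 mm and w√2 ≈ 1264.1 mm → N0 = 894 × 1264 mm.
N1: ⌊1264/2⌋ × 894 = 632 × 894 mm
N2: ⌊894/2⌋ × 632 = 447 × 632 mm
N3: ⌊632/2⌋ × 447 = 316 × 447 mm
N4: ⌊447/2⌋ × 316 = 223 × 316 mm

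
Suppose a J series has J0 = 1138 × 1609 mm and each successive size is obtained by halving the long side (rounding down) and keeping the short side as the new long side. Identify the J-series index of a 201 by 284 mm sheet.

J0: 1138 × 1609 mm
J1: 804 × 1138 mm
J2: 569 × 804 mm
J3: 402 × 569 mm
J4: 284 × 402 mm
J5: 201 × 284 mm
J6: 142 × 201 mm
→ matches J5.

J5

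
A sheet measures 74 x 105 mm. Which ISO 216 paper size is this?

A7 (74 × 105 mm)

Aspect ratio 105/74 ≈ 1.419 — close to the ISO √2 ≈ 1.414.
In the A-series (A0 area = 1 m²): A7 = 74 × 105 mm.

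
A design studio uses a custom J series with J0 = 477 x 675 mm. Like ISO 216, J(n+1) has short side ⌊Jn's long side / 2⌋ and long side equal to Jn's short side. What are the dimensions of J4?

J1 = 337 × 477 mm (from J0 by 1 halving).
J2: ⌊477/2⌋ × 337 = 238 × 337 mm
J3: ⌊337/2⌋ × 238 = 168 × 238 mm
J4: ⌊238/2⌋ × 168 = 119 × 168 mm

119 × 168 mm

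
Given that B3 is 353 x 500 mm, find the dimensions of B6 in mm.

125 × 176 mm

B4: ⌊500/2⌋ × 353 = 250 × 353 mm
B5: ⌊353/2⌋ × 250 = 176 × 250 mm
B6: ⌊250/2⌋ × 176 = 125 × 176 mm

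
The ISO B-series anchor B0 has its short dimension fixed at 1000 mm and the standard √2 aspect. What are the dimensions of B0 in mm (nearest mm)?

Short side = 1000 mm; long side = 1000√2 ≈ 1414.2 mm.

1000 × 1414 mm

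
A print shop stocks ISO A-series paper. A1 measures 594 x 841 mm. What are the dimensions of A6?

105 × 148 mm

A2: ⌊841/2⌋ × 594 = 420 × 594 mm
A3: ⌊594/2⌋ × 420 = 297 × 420 mm
A4: ⌊420/2⌋ × 297 = 210 × 297 mm
A5: ⌊297/2⌋ × 210 = 148 × 210 mm
A6: ⌊210/2⌋ × 148 = 105 × 148 mm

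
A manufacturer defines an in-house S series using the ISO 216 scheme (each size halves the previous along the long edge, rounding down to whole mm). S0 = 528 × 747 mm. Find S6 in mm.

66 × 93 mm

S1: ⌊747/2⌋ × 528 = 373 × 528 mm
S2: ⌊528/2⌋ × 373 = 264 × 373 mm
S3: ⌊373/2⌋ × 264 = 186 × 264 mm
S4: ⌊264/2⌋ × 186 = 132 × 186 mm
S5: ⌊186/2⌋ × 132 = 93 × 132 mm
S6: ⌊132/2⌋ × 93 = 66 × 93 mm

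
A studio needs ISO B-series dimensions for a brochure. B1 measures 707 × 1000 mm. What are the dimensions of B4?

B2: ⌊1000/2⌋ × 707 = 500 × 707 mm
B3: ⌊707/2⌋ × 500 = 353 × 500 mm
B4: ⌊500/2⌋ × 353 = 250 × 353 mm

250 × 353 mm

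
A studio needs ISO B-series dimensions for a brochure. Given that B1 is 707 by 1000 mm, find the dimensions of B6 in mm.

B2: ⌊1000/2⌋ × 707 = 500 × 707 mm
B3: ⌊707/2⌋ × 500 = 353 × 500 mm
B4: ⌊500/2⌋ × 353 = 250 × 353 mm
B5: ⌊353/2⌋ × 250 = 176 × 250 mm
B6: ⌊250/2⌋ × 176 = 125 × 176 mm

125 × 176 mm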